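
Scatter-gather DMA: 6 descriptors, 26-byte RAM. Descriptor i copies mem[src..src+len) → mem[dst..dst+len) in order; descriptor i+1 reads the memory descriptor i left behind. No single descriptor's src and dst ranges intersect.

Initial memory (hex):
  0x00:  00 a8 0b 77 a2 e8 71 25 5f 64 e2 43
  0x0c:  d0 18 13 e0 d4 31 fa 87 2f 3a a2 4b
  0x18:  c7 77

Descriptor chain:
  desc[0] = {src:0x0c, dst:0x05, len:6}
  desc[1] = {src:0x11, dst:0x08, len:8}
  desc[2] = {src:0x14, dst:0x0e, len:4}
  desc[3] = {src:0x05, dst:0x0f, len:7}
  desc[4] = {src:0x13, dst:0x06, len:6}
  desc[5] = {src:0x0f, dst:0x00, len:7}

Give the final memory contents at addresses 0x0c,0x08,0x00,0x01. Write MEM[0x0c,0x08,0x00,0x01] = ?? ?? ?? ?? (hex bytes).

[0] 0x0c->0x05 len=6 : d0 18 13 e0 d4 31
[1] 0x11->0x08 len=8 : 31 fa 87 2f 3a a2 4b c7
[2] 0x14->0x0e len=4 : 2f 3a a2 4b
[3] 0x05->0x0f len=7 : d0 18 13 31 fa 87 2f
[4] 0x13->0x06 len=6 : fa 87 2f a2 4b c7
[5] 0x0f->0x00 len=7 : d0 18 13 31 fa 87 2f
query mem[0x0c]=0x3a, mem[0x08]=0x2f, mem[0x00]=0xd0, mem[0x01]=0x18

MEM[0x0c,0x08,0x00,0x01] = 3a 2f d0 18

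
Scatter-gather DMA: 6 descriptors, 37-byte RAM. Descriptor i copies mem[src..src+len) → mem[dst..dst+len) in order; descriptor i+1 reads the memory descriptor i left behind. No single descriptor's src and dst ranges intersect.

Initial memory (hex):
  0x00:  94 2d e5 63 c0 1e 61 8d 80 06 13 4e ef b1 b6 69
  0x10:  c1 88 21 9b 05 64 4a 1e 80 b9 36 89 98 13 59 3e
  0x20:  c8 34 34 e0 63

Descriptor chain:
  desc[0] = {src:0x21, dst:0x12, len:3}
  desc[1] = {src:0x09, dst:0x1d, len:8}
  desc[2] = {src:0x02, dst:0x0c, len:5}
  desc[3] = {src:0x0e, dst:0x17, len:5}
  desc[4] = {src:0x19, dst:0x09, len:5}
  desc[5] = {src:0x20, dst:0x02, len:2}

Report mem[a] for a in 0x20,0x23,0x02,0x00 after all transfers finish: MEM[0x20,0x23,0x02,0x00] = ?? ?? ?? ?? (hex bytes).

#0 dst[0x12+3] := {0x34,0x34,0xe0}
#1 dst[0x1d+8] := {0x06,0x13,0x4e,0xef,0xb1,0xb6,0x69,0xc1}
#2 dst[0x0c+5] := {0xe5,0x63,0xc0,0x1e,0x61}
#3 dst[0x17+5] := {0xc0,0x1e,0x61,0x88,0x34}
#4 dst[0x09+5] := {0x61,0x88,0x34,0x98,0x06}
#5 dst[0x02+2] := {0xef,0xb1}
query mem[0x20]=0xef, mem[0x23]=0x69, mem[0x02]=0xef, mem[0x00]=0x94

MEM[0x20,0x23,0x02,0x00] = ef 69 ef 94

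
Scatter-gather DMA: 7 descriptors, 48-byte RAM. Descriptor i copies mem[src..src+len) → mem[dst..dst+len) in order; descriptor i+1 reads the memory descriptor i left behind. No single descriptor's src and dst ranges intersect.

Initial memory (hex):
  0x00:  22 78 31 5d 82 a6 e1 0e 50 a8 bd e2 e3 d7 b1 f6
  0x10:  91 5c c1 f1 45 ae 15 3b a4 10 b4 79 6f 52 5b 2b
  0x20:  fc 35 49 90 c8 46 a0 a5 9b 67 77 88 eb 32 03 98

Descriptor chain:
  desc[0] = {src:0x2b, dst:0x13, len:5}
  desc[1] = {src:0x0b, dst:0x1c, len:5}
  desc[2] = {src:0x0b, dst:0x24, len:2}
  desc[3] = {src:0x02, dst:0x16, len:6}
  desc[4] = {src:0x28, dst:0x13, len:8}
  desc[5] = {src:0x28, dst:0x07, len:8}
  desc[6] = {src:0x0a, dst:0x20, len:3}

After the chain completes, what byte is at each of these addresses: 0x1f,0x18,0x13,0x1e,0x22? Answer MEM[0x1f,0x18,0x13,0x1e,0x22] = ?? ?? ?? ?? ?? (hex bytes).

#0 dst[0x13+5] := {0x88,0xeb,0x32,0x03,0x98}
#1 dst[0x1c+5] := {0xe2,0xe3,0xd7,0xb1,0xf6}
#2 dst[0x24+2] := {0xe2,0xe3}
#3 dst[0x16+6] := {0x31,0x5d,0x82,0xa6,0xe1,0x0e}
#4 dst[0x13+8] := {0x9b,0x67,0x77,0x88,0xeb,0x32,0x03,0x98}
#5 dst[0x07+8] := {0x9b,0x67,0x77,0x88,0xeb,0x32,0x03,0x98}
#6 dst[0x20+3] := {0x88,0xeb,0x32}
query mem[0x1f]=0xb1, mem[0x18]=0x32, mem[0x13]=0x9b, mem[0x1e]=0xd7, mem[0x22]=0x32

MEM[0x1f,0x18,0x13,0x1e,0x22] = b1 32 9b d7 32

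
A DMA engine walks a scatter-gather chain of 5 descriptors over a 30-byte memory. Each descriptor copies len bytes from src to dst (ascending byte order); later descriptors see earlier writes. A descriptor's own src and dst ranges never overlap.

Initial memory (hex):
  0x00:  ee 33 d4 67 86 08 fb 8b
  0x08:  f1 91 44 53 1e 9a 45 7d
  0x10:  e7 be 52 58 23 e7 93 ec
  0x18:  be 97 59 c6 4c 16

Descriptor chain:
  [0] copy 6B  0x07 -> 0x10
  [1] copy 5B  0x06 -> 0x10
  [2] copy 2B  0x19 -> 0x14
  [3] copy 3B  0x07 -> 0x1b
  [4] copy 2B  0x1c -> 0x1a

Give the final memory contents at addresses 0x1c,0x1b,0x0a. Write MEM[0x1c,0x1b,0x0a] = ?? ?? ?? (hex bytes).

MEM[0x1c,0x1b,0x0a] = f1 91 44

D0: mem[0x10..0x15] <- [8b f1 91 44 53 1e]
D1: mem[0x10..0x14] <- [fb 8b f1 91 44]
D2: mem[0x14..0x15] <- [97 59]
D3: mem[0x1b..0x1d] <- [8b f1 91]
D4: mem[0x1a..0x1b] <- [f1 91]
query mem[0x1c]=0xf1, mem[0x1b]=0x91, mem[0x0a]=0x44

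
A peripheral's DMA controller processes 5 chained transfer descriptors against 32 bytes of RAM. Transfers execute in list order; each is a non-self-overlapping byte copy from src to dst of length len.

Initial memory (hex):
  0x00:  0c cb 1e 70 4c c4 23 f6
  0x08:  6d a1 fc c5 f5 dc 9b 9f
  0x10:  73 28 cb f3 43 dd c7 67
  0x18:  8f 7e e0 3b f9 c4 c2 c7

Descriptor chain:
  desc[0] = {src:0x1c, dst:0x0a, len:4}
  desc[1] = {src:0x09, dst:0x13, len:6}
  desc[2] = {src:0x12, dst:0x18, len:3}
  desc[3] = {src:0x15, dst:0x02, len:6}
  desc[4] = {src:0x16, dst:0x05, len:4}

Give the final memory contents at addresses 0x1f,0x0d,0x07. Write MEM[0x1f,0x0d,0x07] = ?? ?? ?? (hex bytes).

MEM[0x1f,0x0d,0x07] = c7 c7 cb

  after D0: wrote 4B at 0x0a = f9c4c2c7
  after D1: wrote 6B at 0x13 = a1f9c4c2c79b
  after D2: wrote 3B at 0x18 = cba1f9
  after D3: wrote 6B at 0x02 = c4c2c7cba1f9
  after D4: wrote 4B at 0x05 = c2c7cba1
query mem[0x1f]=0xc7, mem[0x0d]=0xc7, mem[0x07]=0xcb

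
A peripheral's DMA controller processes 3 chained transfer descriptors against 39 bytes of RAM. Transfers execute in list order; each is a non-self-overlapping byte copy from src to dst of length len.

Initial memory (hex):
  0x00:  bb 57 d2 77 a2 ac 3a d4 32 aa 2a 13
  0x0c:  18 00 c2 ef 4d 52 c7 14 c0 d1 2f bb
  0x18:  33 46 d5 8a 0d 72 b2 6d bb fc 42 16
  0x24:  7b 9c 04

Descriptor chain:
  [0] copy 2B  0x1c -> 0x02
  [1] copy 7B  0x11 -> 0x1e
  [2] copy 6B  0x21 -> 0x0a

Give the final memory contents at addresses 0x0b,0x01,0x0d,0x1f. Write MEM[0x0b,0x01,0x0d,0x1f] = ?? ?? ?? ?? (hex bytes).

MEM[0x0b,0x01,0x0d,0x1f] = d1 57 bb c7

  after D0: wrote 2B at 0x02 = 0d72
  after D1: wrote 7B at 0x1e = 52c714c0d12fbb
  after D2: wrote 6B at 0x0a = c0d12fbb9c04
query mem[0x0b]=0xd1, mem[0x01]=0x57, mem[0x0d]=0xbb, mem[0x1f]=0xc7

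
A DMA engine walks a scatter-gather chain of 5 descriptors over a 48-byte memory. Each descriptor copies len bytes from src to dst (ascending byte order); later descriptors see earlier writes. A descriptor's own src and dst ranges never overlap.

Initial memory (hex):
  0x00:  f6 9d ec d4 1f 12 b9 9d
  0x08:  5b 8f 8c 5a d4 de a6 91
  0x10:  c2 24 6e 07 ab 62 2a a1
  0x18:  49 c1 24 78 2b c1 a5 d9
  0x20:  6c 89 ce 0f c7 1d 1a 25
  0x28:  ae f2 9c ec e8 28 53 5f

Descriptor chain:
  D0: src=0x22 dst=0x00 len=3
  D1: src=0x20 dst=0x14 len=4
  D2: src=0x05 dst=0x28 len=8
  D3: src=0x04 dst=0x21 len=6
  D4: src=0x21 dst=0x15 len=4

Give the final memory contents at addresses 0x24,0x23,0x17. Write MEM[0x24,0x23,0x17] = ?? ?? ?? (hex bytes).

#0 dst[0x00+3] := {0xce,0x0f,0xc7}
#1 dst[0x14+4] := {0x6c,0x89,0xce,0x0f}
#2 dst[0x28+8] := {0x12,0xb9,0x9d,0x5b,0x8f,0x8c,0x5a,0xd4}
#3 dst[0x21+6] := {0x1f,0x12,0xb9,0x9d,0x5b,0x8f}
#4 dst[0x15+4] := {0x1f,0x12,0xb9,0x9d}
query mem[0x24]=0x9d, mem[0x23]=0xb9, mem[0x17]=0xb9

MEM[0x24,0x23,0x17] = 9d b9 b9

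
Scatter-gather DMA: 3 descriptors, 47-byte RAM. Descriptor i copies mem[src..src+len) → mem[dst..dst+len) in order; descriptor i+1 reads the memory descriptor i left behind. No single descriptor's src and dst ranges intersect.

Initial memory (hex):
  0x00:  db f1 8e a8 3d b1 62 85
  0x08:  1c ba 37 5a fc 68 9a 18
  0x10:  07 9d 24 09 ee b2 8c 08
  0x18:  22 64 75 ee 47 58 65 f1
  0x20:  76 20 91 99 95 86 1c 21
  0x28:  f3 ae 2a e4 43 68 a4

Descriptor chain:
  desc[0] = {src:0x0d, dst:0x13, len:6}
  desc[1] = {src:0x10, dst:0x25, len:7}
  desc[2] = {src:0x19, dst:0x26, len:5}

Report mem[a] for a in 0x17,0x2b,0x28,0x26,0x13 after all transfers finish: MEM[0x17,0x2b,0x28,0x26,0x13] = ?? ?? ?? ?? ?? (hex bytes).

MEM[0x17,0x2b,0x28,0x26,0x13] = 9d 07 ee 64 68

[0] 0x0d->0x13 len=6 : 68 9a 18 07 9d 24
[1] 0x10->0x25 len=7 : 07 9d 24 68 9a 18 07
[2] 0x19->0x26 len=5 : 64 75 ee 47 58
query mem[0x17]=0x9d, mem[0x2b]=0x07, mem[0x28]=0xee, mem[0x26]=0x64, mem[0x13]=0x68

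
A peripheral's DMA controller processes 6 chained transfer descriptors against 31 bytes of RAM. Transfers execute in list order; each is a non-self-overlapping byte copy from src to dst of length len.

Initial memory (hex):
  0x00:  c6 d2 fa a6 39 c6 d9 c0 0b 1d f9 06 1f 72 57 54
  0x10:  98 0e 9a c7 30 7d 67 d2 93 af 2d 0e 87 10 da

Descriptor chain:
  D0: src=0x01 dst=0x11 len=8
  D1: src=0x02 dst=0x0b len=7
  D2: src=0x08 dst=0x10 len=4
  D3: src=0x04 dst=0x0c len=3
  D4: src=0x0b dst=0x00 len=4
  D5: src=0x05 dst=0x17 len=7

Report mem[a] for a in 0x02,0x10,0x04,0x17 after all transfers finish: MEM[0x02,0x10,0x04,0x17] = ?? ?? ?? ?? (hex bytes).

MEM[0x02,0x10,0x04,0x17] = c6 0b 39 c6

  after D0: wrote 8B at 0x11 = d2faa639c6d9c00b
  after D1: wrote 7B at 0x0b = faa639c6d9c00b
  after D2: wrote 4B at 0x10 = 0b1df9fa
  after D3: wrote 3B at 0x0c = 39c6d9
  after D4: wrote 4B at 0x00 = fa39c6d9
  after D5: wrote 7B at 0x17 = c6d9c00b1df9fa
query mem[0x02]=0xc6, mem[0x10]=0x0b, mem[0x04]=0x39, mem[0x17]=0xc6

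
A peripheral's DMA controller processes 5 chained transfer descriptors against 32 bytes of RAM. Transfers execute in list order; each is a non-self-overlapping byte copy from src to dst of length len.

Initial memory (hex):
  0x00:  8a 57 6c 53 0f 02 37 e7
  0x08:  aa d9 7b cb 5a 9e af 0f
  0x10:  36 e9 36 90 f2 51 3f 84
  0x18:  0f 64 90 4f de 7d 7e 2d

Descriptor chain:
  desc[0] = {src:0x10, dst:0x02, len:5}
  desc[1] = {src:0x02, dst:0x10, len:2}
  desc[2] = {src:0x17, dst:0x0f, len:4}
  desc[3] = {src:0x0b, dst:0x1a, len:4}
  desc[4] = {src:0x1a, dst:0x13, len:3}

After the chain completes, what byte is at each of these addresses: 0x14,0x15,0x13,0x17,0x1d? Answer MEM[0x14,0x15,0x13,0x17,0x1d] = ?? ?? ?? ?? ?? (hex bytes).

[0] 0x10->0x02 len=5 : 36 e9 36 90 f2
[1] 0x02->0x10 len=2 : 36 e9
[2] 0x17->0x0f len=4 : 84 0f 64 90
[3] 0x0b->0x1a len=4 : cb 5a 9e af
[4] 0x1a->0x13 len=3 : cb 5a 9e
query mem[0x14]=0x5a, mem[0x15]=0x9e, mem[0x13]=0xcb, mem[0x17]=0x84, mem[0x1d]=0xaf

MEM[0x14,0x15,0x13,0x17,0x1d] = 5a 9e cb 84 af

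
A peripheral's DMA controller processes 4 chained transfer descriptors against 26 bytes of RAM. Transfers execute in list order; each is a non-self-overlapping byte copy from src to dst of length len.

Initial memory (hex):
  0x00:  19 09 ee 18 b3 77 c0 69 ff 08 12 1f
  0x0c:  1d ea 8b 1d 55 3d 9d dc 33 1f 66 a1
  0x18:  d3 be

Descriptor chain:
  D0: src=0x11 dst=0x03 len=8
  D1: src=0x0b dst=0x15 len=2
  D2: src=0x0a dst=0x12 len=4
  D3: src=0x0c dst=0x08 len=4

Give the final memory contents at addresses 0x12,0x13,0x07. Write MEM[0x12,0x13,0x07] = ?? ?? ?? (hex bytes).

#0 dst[0x03+8] := {0x3d,0x9d,0xdc,0x33,0x1f,0x66,0xa1,0xd3}
#1 dst[0x15+2] := {0x1f,0x1d}
#2 dst[0x12+4] := {0xd3,0x1f,0x1d,0xea}
#3 dst[0x08+4] := {0x1d,0xea,0x8b,0x1d}
query mem[0x12]=0xd3, mem[0x13]=0x1f, mem[0x07]=0x1f

MEM[0x12,0x13,0x07] = d3 1f 1f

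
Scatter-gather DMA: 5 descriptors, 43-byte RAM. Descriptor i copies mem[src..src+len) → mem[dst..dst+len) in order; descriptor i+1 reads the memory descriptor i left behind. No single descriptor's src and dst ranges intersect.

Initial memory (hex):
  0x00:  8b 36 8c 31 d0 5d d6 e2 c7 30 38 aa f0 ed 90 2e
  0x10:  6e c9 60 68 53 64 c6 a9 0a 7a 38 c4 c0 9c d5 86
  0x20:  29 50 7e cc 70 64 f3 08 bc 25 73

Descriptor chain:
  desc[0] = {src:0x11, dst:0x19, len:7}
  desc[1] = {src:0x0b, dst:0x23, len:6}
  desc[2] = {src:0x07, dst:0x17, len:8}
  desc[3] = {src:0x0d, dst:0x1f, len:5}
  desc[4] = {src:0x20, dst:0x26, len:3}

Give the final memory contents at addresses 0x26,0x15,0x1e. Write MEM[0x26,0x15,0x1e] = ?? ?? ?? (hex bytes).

MEM[0x26,0x15,0x1e] = 90 64 90

[0] 0x11->0x19 len=7 : c9 60 68 53 64 c6 a9
[1] 0x0b->0x23 len=6 : aa f0 ed 90 2e 6e
[2] 0x07->0x17 len=8 : e2 c7 30 38 aa f0 ed 90
[3] 0x0d->0x1f len=5 : ed 90 2e 6e c9
[4] 0x20->0x26 len=3 : 90 2e 6e
query mem[0x26]=0x90, mem[0x15]=0x64, mem[0x1e]=0x90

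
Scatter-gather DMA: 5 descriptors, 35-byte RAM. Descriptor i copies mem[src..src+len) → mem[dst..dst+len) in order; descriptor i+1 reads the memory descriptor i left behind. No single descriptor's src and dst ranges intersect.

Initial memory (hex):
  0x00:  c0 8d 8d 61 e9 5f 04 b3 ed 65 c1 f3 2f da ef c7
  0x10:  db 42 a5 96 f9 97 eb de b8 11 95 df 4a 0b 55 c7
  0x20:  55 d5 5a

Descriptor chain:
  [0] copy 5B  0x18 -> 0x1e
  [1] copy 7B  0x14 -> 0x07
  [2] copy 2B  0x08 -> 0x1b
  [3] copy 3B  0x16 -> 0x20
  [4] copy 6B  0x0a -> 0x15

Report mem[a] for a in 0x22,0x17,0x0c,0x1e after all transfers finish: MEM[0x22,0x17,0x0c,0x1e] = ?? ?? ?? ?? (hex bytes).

#0 dst[0x1e+5] := {0xb8,0x11,0x95,0xdf,0x4a}
#1 dst[0x07+7] := {0xf9,0x97,0xeb,0xde,0xb8,0x11,0x95}
#2 dst[0x1b+2] := {0x97,0xeb}
#3 dst[0x20+3] := {0xeb,0xde,0xb8}
#4 dst[0x15+6] := {0xde,0xb8,0x11,0x95,0xef,0xc7}
query mem[0x22]=0xb8, mem[0x17]=0x11, mem[0x0c]=0x11, mem[0x1e]=0xb8

MEM[0x22,0x17,0x0c,0x1e] = b8 11 11 b8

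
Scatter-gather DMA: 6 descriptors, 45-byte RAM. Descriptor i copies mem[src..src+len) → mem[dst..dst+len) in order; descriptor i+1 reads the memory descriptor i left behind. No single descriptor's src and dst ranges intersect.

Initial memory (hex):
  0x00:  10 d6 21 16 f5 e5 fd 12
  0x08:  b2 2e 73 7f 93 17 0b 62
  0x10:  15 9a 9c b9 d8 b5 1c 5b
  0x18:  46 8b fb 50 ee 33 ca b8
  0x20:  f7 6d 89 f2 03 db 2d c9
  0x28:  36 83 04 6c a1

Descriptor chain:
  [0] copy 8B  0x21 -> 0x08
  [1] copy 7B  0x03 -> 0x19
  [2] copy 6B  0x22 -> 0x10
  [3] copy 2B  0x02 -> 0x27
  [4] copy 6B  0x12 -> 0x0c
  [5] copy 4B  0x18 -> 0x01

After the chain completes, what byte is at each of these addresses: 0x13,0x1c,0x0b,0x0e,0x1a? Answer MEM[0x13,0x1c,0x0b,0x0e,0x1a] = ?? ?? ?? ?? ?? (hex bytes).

MEM[0x13,0x1c,0x0b,0x0e,0x1a] = db fd 03 2d f5

D0: mem[0x08..0x0f] <- [6d 89 f2 03 db 2d c9 36]
D1: mem[0x19..0x1f] <- [16 f5 e5 fd 12 6d 89]
D2: mem[0x10..0x15] <- [89 f2 03 db 2d c9]
D3: mem[0x27..0x28] <- [21 16]
D4: mem[0x0c..0x11] <- [03 db 2d c9 1c 5b]
D5: mem[0x01..0x04] <- [46 16 f5 e5]
query mem[0x13]=0xdb, mem[0x1c]=0xfd, mem[0x0b]=0x03, mem[0x0e]=0x2d, mem[0x1a]=0xf5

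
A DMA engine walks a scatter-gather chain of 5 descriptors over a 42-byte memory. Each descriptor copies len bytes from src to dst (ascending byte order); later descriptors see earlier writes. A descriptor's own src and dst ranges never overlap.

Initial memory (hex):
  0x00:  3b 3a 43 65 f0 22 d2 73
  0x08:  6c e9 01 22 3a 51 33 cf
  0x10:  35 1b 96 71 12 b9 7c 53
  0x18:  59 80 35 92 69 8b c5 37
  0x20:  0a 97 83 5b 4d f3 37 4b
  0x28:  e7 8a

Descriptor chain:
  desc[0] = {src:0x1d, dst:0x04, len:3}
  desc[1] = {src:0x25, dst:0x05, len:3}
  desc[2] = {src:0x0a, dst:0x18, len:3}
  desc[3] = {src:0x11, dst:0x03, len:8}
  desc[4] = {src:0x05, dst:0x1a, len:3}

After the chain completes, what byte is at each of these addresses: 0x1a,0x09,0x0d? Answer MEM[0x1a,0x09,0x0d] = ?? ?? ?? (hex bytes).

#0 dst[0x04+3] := {0x8b,0xc5,0x37}
#1 dst[0x05+3] := {0xf3,0x37,0x4b}
#2 dst[0x18+3] := {0x01,0x22,0x3a}
#3 dst[0x03+8] := {0x1b,0x96,0x71,0x12,0xb9,0x7c,0x53,0x01}
#4 dst[0x1a+3] := {0x71,0x12,0xb9}
query mem[0x1a]=0x71, mem[0x09]=0x53, mem[0x0d]=0x51

MEM[0x1a,0x09,0x0d] = 71 53 51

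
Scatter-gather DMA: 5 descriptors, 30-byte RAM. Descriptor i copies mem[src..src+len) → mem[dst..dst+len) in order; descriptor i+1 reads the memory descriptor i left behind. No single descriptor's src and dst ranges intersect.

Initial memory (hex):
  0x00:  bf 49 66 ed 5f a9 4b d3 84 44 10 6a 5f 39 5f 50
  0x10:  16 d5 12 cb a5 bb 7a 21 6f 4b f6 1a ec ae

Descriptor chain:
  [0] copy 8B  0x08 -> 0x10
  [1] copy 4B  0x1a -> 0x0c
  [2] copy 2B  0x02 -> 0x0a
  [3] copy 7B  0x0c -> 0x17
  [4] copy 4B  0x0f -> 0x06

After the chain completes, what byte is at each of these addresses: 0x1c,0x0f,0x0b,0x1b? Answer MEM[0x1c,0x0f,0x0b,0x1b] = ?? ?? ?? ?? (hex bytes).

MEM[0x1c,0x0f,0x0b,0x1b] = 44 ae ed 84

  after D0: wrote 8B at 0x10 = 8444106a5f395f50
  after D1: wrote 4B at 0x0c = f61aecae
  after D2: wrote 2B at 0x0a = 66ed
  after D3: wrote 7B at 0x17 = f61aecae844410
  after D4: wrote 4B at 0x06 = ae844410
query mem[0x1c]=0x44, mem[0x0f]=0xae, mem[0x0b]=0xed, mem[0x1b]=0x84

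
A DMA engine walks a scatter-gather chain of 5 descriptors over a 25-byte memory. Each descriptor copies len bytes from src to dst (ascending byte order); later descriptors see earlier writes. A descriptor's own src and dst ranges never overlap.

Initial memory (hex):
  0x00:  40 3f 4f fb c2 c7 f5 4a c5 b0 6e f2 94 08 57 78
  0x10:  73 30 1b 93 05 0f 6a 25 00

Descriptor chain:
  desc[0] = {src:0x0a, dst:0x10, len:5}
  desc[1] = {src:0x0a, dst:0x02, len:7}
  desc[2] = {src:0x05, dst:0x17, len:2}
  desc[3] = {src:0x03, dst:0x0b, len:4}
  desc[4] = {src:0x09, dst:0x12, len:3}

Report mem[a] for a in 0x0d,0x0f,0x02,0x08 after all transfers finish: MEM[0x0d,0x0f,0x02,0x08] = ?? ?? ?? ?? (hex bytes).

  after D0: wrote 5B at 0x10 = 6ef2940857
  after D1: wrote 7B at 0x02 = 6ef2940857786e
  after D2: wrote 2B at 0x17 = 0857
  after D3: wrote 4B at 0x0b = f2940857
  after D4: wrote 3B at 0x12 = b06ef2
query mem[0x0d]=0x08, mem[0x0f]=0x78, mem[0x02]=0x6e, mem[0x08]=0x6e

MEM[0x0d,0x0f,0x02,0x08] = 08 78 6e 6e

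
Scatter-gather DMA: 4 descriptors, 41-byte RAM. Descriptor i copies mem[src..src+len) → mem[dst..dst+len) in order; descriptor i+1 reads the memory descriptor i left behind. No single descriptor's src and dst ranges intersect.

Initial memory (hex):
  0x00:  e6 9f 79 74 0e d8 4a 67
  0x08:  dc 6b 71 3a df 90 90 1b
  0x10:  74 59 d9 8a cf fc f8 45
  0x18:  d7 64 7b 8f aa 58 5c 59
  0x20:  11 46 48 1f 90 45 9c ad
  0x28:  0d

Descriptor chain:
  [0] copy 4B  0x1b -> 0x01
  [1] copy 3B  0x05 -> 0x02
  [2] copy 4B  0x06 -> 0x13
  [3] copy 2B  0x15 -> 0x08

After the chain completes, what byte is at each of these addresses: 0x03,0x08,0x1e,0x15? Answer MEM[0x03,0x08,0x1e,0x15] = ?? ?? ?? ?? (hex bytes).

MEM[0x03,0x08,0x1e,0x15] = 4a dc 5c dc

[0] 0x1b->0x01 len=4 : 8f aa 58 5c
[1] 0x05->0x02 len=3 : d8 4a 67
[2] 0x06->0x13 len=4 : 4a 67 dc 6b
[3] 0x15->0x08 len=2 : dc 6b
query mem[0x03]=0x4a, mem[0x08]=0xdc, mem[0x1e]=0x5c, mem[0x15]=0xdc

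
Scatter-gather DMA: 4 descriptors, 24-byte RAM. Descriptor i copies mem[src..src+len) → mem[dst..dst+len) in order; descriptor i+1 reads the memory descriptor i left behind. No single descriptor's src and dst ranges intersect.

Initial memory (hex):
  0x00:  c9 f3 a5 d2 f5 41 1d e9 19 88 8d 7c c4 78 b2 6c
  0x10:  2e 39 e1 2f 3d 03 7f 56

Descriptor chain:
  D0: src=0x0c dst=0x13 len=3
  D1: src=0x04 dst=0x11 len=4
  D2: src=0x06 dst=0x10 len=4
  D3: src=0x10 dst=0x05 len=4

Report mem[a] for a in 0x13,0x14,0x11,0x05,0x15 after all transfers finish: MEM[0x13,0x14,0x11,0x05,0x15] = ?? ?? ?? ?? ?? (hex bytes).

D0: mem[0x13..0x15] <- [c4 78 b2]
D1: mem[0x11..0x14] <- [f5 41 1d e9]
D2: mem[0x10..0x13] <- [1d e9 19 88]
D3: mem[0x05..0x08] <- [1d e9 19 88]
query mem[0x13]=0x88, mem[0x14]=0xe9, mem[0x11]=0xe9, mem[0x05]=0x1d, mem[0x15]=0xb2

MEM[0x13,0x14,0x11,0x05,0x15] = 88 e9 e9 1d b2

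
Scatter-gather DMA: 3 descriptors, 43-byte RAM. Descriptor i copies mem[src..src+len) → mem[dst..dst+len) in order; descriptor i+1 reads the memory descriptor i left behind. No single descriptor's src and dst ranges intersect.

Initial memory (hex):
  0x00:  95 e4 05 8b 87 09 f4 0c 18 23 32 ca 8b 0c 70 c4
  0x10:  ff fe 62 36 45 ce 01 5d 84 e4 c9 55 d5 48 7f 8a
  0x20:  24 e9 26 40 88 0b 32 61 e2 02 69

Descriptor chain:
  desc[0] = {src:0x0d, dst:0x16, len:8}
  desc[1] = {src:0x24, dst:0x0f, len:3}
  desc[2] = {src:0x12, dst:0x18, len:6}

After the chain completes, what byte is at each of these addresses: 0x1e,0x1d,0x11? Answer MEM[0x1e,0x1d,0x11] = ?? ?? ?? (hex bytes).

MEM[0x1e,0x1d,0x11] = 7f 70 32

D0: mem[0x16..0x1d] <- [0c 70 c4 ff fe 62 36 45]
D1: mem[0x0f..0x11] <- [88 0b 32]
D2: mem[0x18..0x1d] <- [62 36 45 ce 0c 70]
query mem[0x1e]=0x7f, mem[0x1d]=0x70, mem[0x11]=0x32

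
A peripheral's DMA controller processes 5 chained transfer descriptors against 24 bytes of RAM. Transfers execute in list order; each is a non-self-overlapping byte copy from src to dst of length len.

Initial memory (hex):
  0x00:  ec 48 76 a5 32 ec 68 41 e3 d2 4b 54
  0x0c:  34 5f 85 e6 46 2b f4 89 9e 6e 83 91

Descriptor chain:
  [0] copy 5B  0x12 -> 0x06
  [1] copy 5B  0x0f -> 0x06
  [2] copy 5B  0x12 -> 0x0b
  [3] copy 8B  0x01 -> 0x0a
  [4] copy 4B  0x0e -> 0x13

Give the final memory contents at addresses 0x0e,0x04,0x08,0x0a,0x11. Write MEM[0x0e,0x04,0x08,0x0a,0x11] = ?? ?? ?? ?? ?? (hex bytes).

MEM[0x0e,0x04,0x08,0x0a,0x11] = ec 32 2b 48 2b

  after D0: wrote 5B at 0x06 = f4899e6e83
  after D1: wrote 5B at 0x06 = e6462bf489
  after D2: wrote 5B at 0x0b = f4899e6e83
  after D3: wrote 8B at 0x0a = 4876a532ece6462b
  after D4: wrote 4B at 0x13 = ece6462b
query mem[0x0e]=0xec, mem[0x04]=0x32, mem[0x08]=0x2b, mem[0x0a]=0x48, mem[0x11]=0x2b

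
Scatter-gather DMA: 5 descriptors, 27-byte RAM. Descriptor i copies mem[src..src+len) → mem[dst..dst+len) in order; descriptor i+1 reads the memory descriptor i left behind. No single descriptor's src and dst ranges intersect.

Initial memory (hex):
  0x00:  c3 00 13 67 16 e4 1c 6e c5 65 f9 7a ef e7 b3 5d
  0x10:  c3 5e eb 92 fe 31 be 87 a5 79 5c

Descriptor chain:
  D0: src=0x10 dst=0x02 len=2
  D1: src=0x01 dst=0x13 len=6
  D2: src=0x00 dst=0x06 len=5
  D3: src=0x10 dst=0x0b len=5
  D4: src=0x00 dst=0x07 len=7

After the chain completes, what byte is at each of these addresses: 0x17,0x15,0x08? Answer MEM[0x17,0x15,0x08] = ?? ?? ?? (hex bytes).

MEM[0x17,0x15,0x08] = e4 5e 00

D0: mem[0x02..0x03] <- [c3 5e]
D1: mem[0x13..0x18] <- [00 c3 5e 16 e4 1c]
D2: mem[0x06..0x0a] <- [c3 00 c3 5e 16]
D3: mem[0x0b..0x0f] <- [c3 5e eb 00 c3]
D4: mem[0x07..0x0d] <- [c3 00 c3 5e 16 e4 c3]
query mem[0x17]=0xe4, mem[0x15]=0x5e, mem[0x08]=0x00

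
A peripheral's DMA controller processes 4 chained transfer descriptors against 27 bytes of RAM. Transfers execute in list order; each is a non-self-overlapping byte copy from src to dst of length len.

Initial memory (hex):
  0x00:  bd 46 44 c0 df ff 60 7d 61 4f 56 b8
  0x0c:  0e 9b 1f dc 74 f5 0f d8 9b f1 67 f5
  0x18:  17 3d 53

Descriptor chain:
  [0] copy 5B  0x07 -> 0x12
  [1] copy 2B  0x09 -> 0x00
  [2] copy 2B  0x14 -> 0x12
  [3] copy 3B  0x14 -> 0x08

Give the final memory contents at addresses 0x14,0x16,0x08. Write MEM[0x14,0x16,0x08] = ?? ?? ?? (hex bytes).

  after D0: wrote 5B at 0x12 = 7d614f56b8
  after D1: wrote 2B at 0x00 = 4f56
  after D2: wrote 2B at 0x12 = 4f56
  after D3: wrote 3B at 0x08 = 4f56b8
query mem[0x14]=0x4f, mem[0x16]=0xb8, mem[0x08]=0x4f

MEM[0x14,0x16,0x08] = 4f b8 4f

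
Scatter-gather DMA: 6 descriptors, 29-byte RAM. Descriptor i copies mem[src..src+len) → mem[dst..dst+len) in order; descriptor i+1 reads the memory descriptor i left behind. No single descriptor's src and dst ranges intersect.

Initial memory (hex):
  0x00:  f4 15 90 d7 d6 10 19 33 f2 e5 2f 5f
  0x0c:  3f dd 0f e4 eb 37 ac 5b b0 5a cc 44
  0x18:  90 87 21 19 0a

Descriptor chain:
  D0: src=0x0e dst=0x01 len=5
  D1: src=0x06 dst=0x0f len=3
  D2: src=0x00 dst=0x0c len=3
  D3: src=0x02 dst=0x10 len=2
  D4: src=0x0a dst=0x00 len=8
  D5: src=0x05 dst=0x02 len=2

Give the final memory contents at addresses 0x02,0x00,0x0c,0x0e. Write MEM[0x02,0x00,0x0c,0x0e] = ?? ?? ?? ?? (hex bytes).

D0: mem[0x01..0x05] <- [0f e4 eb 37 ac]
D1: mem[0x0f..0x11] <- [19 33 f2]
D2: mem[0x0c..0x0e] <- [f4 0f e4]
D3: mem[0x10..0x11] <- [e4 eb]
D4: mem[0x00..0x07] <- [2f 5f f4 0f e4 19 e4 eb]
D5: mem[0x02..0x03] <- [19 e4]
query mem[0x02]=0x19, mem[0x00]=0x2f, mem[0x0c]=0xf4, mem[0x0e]=0xe4

MEM[0x02,0x00,0x0c,0x0e] = 19 2f f4 e4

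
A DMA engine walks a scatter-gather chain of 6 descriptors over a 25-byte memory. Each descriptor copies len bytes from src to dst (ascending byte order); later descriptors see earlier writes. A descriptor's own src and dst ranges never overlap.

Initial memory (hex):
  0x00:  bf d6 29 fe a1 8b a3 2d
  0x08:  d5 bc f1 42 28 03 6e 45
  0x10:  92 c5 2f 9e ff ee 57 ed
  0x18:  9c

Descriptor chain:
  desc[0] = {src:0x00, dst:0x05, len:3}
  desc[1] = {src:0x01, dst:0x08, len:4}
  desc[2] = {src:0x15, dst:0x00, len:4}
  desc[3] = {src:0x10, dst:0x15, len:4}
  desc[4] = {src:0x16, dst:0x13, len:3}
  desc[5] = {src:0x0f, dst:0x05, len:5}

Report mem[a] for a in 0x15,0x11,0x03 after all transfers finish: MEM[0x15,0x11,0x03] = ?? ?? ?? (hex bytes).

D0: mem[0x05..0x07] <- [bf d6 29]
D1: mem[0x08..0x0b] <- [d6 29 fe a1]
D2: mem[0x00..0x03] <- [ee 57 ed 9c]
D3: mem[0x15..0x18] <- [92 c5 2f 9e]
D4: mem[0x13..0x15] <- [c5 2f 9e]
D5: mem[0x05..0x09] <- [45 92 c5 2f c5]
query mem[0x15]=0x9e, mem[0x11]=0xc5, mem[0x03]=0x9c

MEM[0x15,0x11,0x03] = 9e c5 9c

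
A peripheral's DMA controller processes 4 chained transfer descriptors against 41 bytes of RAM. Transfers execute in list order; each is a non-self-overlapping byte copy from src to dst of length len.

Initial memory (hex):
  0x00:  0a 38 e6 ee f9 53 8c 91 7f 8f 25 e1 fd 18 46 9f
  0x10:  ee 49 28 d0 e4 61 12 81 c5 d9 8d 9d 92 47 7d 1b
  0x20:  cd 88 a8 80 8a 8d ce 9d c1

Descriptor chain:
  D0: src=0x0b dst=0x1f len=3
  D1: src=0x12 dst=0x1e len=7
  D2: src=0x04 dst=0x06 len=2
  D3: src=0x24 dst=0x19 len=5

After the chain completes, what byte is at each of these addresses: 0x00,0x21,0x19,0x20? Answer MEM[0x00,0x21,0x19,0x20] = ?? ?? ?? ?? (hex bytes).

[0] 0x0b->0x1f len=3 : e1 fd 18
[1] 0x12->0x1e len=7 : 28 d0 e4 61 12 81 c5
[2] 0x04->0x06 len=2 : f9 53
[3] 0x24->0x19 len=5 : c5 8d ce 9d c1
query mem[0x00]=0x0a, mem[0x21]=0x61, mem[0x19]=0xc5, mem[0x20]=0xe4

MEM[0x00,0x21,0x19,0x20] = 0a 61 c5 e4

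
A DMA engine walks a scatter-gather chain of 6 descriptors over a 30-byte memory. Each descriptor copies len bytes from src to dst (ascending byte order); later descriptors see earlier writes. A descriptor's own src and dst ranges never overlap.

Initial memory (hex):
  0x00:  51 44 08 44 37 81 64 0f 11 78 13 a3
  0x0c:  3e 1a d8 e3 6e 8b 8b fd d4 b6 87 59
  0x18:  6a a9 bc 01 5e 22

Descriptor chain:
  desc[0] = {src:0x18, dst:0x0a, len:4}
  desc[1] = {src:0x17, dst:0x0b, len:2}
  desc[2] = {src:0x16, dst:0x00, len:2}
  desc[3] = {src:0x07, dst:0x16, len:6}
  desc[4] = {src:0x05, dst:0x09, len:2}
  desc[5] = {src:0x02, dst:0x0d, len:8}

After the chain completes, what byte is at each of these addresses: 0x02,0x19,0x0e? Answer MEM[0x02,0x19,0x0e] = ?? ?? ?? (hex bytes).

MEM[0x02,0x19,0x0e] = 08 6a 44

[0] 0x18->0x0a len=4 : 6a a9 bc 01
[1] 0x17->0x0b len=2 : 59 6a
[2] 0x16->0x00 len=2 : 87 59
[3] 0x07->0x16 len=6 : 0f 11 78 6a 59 6a
[4] 0x05->0x09 len=2 : 81 64
[5] 0x02->0x0d len=8 : 08 44 37 81 64 0f 11 81
query mem[0x02]=0x08, mem[0x19]=0x6a, mem[0x0e]=0x44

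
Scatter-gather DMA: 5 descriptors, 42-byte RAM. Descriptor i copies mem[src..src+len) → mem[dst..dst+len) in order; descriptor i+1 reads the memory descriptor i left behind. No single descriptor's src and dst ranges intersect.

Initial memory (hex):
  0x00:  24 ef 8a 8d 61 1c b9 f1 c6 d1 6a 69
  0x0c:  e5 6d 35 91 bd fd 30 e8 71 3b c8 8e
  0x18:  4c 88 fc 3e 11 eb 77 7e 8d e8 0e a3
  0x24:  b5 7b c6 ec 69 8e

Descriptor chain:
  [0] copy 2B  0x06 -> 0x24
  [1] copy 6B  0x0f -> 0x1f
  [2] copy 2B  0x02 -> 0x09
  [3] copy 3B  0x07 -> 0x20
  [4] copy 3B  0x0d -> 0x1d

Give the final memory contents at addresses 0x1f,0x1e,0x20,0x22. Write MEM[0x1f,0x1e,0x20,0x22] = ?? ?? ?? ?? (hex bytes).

[0] 0x06->0x24 len=2 : b9 f1
[1] 0x0f->0x1f len=6 : 91 bd fd 30 e8 71
[2] 0x02->0x09 len=2 : 8a 8d
[3] 0x07->0x20 len=3 : f1 c6 8a
[4] 0x0d->0x1d len=3 : 6d 35 91
query mem[0x1f]=0x91, mem[0x1e]=0x35, mem[0x20]=0xf1, mem[0x22]=0x8a

MEM[0x1f,0x1e,0x20,0x22] = 91 35 f1 8a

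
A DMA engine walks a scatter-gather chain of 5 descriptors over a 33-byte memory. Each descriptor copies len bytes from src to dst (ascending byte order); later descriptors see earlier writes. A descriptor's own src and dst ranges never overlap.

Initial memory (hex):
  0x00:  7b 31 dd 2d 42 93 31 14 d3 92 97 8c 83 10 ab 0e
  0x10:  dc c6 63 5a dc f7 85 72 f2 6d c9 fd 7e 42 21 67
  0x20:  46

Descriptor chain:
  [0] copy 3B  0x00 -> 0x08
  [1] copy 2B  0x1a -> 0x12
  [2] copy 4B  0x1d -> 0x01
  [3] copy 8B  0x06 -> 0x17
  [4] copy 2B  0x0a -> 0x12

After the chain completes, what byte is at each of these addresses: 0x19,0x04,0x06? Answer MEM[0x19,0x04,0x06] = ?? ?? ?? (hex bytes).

MEM[0x19,0x04,0x06] = 7b 46 31

  after D0: wrote 3B at 0x08 = 7b31dd
  after D1: wrote 2B at 0x12 = c9fd
  after D2: wrote 4B at 0x01 = 42216746
  after D3: wrote 8B at 0x17 = 31147b31dd8c8310
  after D4: wrote 2B at 0x12 = dd8c
query mem[0x19]=0x7b, mem[0x04]=0x46, mem[0x06]=0x31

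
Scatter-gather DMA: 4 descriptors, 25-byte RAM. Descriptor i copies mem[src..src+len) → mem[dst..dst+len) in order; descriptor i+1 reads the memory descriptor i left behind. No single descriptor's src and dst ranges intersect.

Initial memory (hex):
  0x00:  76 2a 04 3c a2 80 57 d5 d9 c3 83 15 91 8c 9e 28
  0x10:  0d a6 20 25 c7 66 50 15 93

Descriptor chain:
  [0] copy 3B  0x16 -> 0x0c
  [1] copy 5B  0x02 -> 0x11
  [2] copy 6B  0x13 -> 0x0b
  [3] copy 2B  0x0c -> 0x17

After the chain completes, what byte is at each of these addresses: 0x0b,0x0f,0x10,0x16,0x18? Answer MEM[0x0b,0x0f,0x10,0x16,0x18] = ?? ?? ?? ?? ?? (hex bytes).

MEM[0x0b,0x0f,0x10,0x16,0x18] = a2 15 93 50 57

  after D0: wrote 3B at 0x0c = 501593
  after D1: wrote 5B at 0x11 = 043ca28057
  after D2: wrote 6B at 0x0b = a28057501593
  after D3: wrote 2B at 0x17 = 8057
query mem[0x0b]=0xa2, mem[0x0f]=0x15, mem[0x10]=0x93, mem[0x16]=0x50, mem[0x18]=0x57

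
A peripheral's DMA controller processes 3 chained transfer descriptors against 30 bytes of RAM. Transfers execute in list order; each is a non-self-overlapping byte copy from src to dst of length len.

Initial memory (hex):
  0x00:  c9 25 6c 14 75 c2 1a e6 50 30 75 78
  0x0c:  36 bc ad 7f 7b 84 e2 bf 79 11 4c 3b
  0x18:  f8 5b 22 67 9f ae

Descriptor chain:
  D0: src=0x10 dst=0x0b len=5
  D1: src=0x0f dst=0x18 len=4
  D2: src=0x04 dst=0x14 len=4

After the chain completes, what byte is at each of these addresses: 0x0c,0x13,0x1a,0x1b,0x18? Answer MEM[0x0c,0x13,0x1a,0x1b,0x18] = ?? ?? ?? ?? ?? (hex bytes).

MEM[0x0c,0x13,0x1a,0x1b,0x18] = 84 bf 84 e2 79

[0] 0x10->0x0b len=5 : 7b 84 e2 bf 79
[1] 0x0f->0x18 len=4 : 79 7b 84 e2
[2] 0x04->0x14 len=4 : 75 c2 1a e6
query mem[0x0c]=0x84, mem[0x13]=0xbf, mem[0x1a]=0x84, mem[0x1b]=0xe2, mem[0x18]=0x79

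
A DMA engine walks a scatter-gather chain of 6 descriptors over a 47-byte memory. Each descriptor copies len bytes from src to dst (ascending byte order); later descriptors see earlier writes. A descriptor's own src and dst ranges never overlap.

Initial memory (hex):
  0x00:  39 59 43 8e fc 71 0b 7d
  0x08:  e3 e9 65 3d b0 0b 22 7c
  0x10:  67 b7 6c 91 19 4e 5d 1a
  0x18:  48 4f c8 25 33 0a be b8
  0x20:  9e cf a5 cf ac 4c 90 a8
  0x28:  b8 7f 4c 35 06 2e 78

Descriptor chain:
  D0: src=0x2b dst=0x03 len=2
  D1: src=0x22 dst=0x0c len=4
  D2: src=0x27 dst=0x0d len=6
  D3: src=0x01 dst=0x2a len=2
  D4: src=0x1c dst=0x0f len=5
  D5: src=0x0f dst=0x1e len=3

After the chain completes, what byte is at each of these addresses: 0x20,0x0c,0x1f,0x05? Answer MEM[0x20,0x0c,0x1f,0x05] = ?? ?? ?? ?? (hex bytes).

#0 dst[0x03+2] := {0x35,0x06}
#1 dst[0x0c+4] := {0xa5,0xcf,0xac,0x4c}
#2 dst[0x0d+6] := {0xa8,0xb8,0x7f,0x4c,0x35,0x06}
#3 dst[0x2a+2] := {0x59,0x43}
#4 dst[0x0f+5] := {0x33,0x0a,0xbe,0xb8,0x9e}
#5 dst[0x1e+3] := {0x33,0x0a,0xbe}
query mem[0x20]=0xbe, mem[0x0c]=0xa5, mem[0x1f]=0x0a, mem[0x05]=0x71

MEM[0x20,0x0c,0x1f,0x05] = be a5 0a 71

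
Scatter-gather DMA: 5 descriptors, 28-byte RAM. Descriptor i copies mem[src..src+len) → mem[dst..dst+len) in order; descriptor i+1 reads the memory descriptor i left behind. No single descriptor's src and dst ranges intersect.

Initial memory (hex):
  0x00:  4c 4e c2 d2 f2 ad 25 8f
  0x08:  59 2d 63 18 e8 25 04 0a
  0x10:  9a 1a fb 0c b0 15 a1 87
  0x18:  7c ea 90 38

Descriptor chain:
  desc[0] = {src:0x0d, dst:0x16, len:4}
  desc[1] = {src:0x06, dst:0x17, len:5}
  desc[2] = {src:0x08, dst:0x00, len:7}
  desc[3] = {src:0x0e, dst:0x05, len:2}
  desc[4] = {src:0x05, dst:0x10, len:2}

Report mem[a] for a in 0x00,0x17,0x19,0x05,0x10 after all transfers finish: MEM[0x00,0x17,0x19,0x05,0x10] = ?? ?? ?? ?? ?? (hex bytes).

#0 dst[0x16+4] := {0x25,0x04,0x0a,0x9a}
#1 dst[0x17+5] := {0x25,0x8f,0x59,0x2d,0x63}
#2 dst[0x00+7] := {0x59,0x2d,0x63,0x18,0xe8,0x25,0x04}
#3 dst[0x05+2] := {0x04,0x0a}
#4 dst[0x10+2] := {0x04,0x0a}
query mem[0x00]=0x59, mem[0x17]=0x25, mem[0x19]=0x59, mem[0x05]=0x04, mem[0x10]=0x04

MEM[0x00,0x17,0x19,0x05,0x10] = 59 25 59 04 04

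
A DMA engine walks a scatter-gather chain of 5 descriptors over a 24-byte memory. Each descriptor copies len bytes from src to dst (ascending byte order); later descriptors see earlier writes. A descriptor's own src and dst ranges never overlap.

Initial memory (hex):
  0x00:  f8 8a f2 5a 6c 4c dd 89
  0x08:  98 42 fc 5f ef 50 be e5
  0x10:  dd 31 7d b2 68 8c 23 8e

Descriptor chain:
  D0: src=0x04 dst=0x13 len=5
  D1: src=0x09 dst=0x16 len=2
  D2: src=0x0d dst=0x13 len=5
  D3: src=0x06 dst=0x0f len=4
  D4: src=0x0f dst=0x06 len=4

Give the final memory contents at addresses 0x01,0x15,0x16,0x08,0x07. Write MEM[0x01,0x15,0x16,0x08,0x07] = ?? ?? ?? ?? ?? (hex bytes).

#0 dst[0x13+5] := {0x6c,0x4c,0xdd,0x89,0x98}
#1 dst[0x16+2] := {0x42,0xfc}
#2 dst[0x13+5] := {0x50,0xbe,0xe5,0xdd,0x31}
#3 dst[0x0f+4] := {0xdd,0x89,0x98,0x42}
#4 dst[0x06+4] := {0xdd,0x89,0x98,0x42}
query mem[0x01]=0x8a, mem[0x15]=0xe5, mem[0x16]=0xdd, mem[0x08]=0x98, mem[0x07]=0x89

MEM[0x01,0x15,0x16,0x08,0x07] = 8a e5 dd 98 89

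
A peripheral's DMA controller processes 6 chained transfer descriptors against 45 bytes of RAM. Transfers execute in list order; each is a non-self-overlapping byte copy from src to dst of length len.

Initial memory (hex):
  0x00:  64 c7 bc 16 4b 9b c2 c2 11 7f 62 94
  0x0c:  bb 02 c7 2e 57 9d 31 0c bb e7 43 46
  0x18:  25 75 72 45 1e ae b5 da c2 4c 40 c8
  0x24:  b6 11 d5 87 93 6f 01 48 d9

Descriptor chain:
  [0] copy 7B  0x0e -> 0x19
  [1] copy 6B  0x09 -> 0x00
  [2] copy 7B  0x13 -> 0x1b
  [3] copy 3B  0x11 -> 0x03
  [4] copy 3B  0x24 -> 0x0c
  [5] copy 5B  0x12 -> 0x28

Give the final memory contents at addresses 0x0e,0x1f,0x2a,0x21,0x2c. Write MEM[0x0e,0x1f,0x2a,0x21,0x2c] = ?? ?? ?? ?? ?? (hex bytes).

  after D0: wrote 7B at 0x19 = c72e579d310cbb
  after D1: wrote 6B at 0x00 = 7f6294bb02c7
  after D2: wrote 7B at 0x1b = 0cbbe7434625c7
  after D3: wrote 3B at 0x03 = 9d310c
  after D4: wrote 3B at 0x0c = b611d5
  after D5: wrote 5B at 0x28 = 310cbbe743
query mem[0x0e]=0xd5, mem[0x1f]=0x46, mem[0x2a]=0xbb, mem[0x21]=0xc7, mem[0x2c]=0x43

MEM[0x0e,0x1f,0x2a,0x21,0x2c] = d5 46 bb c7 43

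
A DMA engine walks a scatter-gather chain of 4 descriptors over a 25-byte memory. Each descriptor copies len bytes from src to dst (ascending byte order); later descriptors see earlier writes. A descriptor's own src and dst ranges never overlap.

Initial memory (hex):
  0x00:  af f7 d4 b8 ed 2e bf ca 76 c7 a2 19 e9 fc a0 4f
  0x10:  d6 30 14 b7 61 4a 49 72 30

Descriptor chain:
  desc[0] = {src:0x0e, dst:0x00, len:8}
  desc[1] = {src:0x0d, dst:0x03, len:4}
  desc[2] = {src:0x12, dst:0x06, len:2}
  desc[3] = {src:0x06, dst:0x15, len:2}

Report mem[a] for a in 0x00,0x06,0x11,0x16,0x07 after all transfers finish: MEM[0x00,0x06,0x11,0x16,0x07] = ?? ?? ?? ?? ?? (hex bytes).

[0] 0x0e->0x00 len=8 : a0 4f d6 30 14 b7 61 4a
[1] 0x0d->0x03 len=4 : fc a0 4f d6
[2] 0x12->0x06 len=2 : 14 b7
[3] 0x06->0x15 len=2 : 14 b7
query mem[0x00]=0xa0, mem[0x06]=0x14, mem[0x11]=0x30, mem[0x16]=0xb7, mem[0x07]=0xb7

MEM[0x00,0x06,0x11,0x16,0x07] = a0 14 30 b7 b7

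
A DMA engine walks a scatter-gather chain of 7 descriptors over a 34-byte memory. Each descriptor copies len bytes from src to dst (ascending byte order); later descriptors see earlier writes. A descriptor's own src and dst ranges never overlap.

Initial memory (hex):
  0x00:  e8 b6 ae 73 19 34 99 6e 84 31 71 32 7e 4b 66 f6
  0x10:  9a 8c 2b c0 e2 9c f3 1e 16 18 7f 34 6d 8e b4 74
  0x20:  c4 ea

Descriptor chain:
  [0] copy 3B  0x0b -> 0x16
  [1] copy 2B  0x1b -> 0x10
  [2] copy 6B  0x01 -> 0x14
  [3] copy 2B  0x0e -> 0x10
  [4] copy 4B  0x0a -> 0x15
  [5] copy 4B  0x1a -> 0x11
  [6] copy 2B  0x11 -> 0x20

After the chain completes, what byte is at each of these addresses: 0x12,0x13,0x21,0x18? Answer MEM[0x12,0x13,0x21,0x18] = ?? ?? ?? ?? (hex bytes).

MEM[0x12,0x13,0x21,0x18] = 34 6d 34 4b

  after D0: wrote 3B at 0x16 = 327e4b
  after D1: wrote 2B at 0x10 = 346d
  after D2: wrote 6B at 0x14 = b6ae73193499
  after D3: wrote 2B at 0x10 = 66f6
  after D4: wrote 4B at 0x15 = 71327e4b
  after D5: wrote 4B at 0x11 = 7f346d8e
  after D6: wrote 2B at 0x20 = 7f34
query mem[0x12]=0x34, mem[0x13]=0x6d, mem[0x21]=0x34, mem[0x18]=0x4b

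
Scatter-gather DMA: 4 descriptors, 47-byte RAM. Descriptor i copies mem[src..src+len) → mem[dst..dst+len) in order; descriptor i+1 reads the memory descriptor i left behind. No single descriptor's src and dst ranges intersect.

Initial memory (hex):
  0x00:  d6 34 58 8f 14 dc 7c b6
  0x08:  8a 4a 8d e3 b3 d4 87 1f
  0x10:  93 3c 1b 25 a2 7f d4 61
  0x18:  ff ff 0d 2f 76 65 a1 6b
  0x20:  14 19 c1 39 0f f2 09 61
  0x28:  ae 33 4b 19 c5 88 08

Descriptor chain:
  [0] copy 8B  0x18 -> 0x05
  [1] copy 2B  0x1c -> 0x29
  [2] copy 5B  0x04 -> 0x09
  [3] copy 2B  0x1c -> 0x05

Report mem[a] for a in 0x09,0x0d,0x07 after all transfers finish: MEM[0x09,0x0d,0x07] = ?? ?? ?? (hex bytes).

MEM[0x09,0x0d,0x07] = 14 2f 0d

D0: mem[0x05..0x0c] <- [ff ff 0d 2f 76 65 a1 6b]
D1: mem[0x29..0x2a] <- [76 65]
D2: mem[0x09..0x0d] <- [14 ff ff 0d 2f]
D3: mem[0x05..0x06] <- [76 65]
query mem[0x09]=0x14, mem[0x0d]=0x2f, mem[0x07]=0x0d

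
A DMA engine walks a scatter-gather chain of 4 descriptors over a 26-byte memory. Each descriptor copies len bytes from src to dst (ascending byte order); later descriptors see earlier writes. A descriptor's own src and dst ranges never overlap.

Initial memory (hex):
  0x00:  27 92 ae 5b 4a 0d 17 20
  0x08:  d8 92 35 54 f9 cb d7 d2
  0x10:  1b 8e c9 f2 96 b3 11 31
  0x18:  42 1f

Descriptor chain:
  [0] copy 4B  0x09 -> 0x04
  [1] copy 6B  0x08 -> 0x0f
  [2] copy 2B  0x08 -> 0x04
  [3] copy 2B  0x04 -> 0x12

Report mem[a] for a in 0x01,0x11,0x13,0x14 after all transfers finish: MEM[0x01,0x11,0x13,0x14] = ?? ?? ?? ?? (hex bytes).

[0] 0x09->0x04 len=4 : 92 35 54 f9
[1] 0x08->0x0f len=6 : d8 92 35 54 f9 cb
[2] 0x08->0x04 len=2 : d8 92
[3] 0x04->0x12 len=2 : d8 92
query mem[0x01]=0x92, mem[0x11]=0x35, mem[0x13]=0x92, mem[0x14]=0xcb

MEM[0x01,0x11,0x13,0x14] = 92 35 92 cb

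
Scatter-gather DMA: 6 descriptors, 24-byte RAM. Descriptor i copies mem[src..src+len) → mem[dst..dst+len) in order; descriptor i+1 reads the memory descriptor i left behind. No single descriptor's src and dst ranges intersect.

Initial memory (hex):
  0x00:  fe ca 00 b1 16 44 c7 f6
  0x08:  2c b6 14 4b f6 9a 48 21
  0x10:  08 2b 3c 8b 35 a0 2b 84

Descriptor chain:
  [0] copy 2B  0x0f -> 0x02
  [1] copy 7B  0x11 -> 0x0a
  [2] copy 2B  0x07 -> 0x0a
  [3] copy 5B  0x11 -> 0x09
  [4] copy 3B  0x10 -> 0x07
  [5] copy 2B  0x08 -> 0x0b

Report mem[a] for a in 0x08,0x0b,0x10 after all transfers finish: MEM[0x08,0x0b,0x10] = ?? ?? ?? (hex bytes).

[0] 0x0f->0x02 len=2 : 21 08
[1] 0x11->0x0a len=7 : 2b 3c 8b 35 a0 2b 84
[2] 0x07->0x0a len=2 : f6 2c
[3] 0x11->0x09 len=5 : 2b 3c 8b 35 a0
[4] 0x10->0x07 len=3 : 84 2b 3c
[5] 0x08->0x0b len=2 : 2b 3c
query mem[0x08]=0x2b, mem[0x0b]=0x2b, mem[0x10]=0x84

MEM[0x08,0x0b,0x10] = 2b 2b 84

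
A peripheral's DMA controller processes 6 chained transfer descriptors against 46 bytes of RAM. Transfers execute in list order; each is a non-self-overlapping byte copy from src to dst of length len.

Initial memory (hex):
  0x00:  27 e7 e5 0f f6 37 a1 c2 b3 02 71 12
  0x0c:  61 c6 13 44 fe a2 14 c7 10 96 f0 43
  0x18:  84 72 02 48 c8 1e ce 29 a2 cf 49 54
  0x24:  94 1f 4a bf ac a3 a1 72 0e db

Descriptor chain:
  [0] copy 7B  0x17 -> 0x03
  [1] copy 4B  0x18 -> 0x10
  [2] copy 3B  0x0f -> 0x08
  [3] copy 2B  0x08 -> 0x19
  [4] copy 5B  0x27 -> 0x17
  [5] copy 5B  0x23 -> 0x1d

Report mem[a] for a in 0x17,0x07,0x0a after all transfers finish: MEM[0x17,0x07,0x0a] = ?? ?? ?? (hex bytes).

#0 dst[0x03+7] := {0x43,0x84,0x72,0x02,0x48,0xc8,0x1e}
#1 dst[0x10+4] := {0x84,0x72,0x02,0x48}
#2 dst[0x08+3] := {0x44,0x84,0x72}
#3 dst[0x19+2] := {0x44,0x84}
#4 dst[0x17+5] := {0xbf,0xac,0xa3,0xa1,0x72}
#5 dst[0x1d+5] := {0x54,0x94,0x1f,0x4a,0xbf}
query mem[0x17]=0xbf, mem[0x07]=0x48, mem[0x0a]=0x72

MEM[0x17,0x07,0x0a] = bf 48 72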